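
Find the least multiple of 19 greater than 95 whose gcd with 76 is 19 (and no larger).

133

76 = 19·4. Any m with gcd(m, 76) = 19 is a multiple of 19, say 19s, with s coprime to 4.
Need s > 95/19, so s ≥ 6. First s ≥ 6 with gcd(s, 4) = 1 is s = 7. Thus m = 19·7 = 133.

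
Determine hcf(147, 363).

3

147 = 3 · 7²
363 = 3 · 11²
Common: 3 = 3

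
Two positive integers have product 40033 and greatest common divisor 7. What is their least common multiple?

5719

For any two positive integers, gcd × lcm equals their product. Hence lcm = 40033 / 7 = 5719.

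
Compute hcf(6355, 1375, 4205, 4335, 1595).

gcd(6355, 1375): 6355 = 4·1375 + 855; 1375 = 1·855 + 520; 855 = 1·520 + 335; 520 = 1·335 + 185; 335 = 1·185 + 150; 185 = 1·150 + 35; 150 = 4·35 + 10; 35 = 3·10 + 5; 10 = 2·5 + 0 → 5
gcd(5, 4205): 4205 = 841·5 + 0 → 5
gcd(5, 4335): 4335 = 867·5 + 0 → 5
gcd(5, 1595): 1595 = 319·5 + 0 → 5

5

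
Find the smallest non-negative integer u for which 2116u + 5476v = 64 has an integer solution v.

691

Reduce mod 5476: 2116u ≡ 64 (mod 5476). With g = gcd(2116, 5476) = 4 dividing 64, divide through: 529u ≡ 16 (mod 1369).
Since gcd(529, 1369) = 1, u ≡ 16·(529)⁻¹ ≡ 691 (mod 1369). Smallest non-negative: 691.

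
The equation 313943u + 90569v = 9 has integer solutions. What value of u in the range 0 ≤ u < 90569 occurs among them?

67262

Reduce mod 90569: 313943u ≡ 9 (mod 90569). With g = gcd(313943, 90569) = 1 dividing 9, divide through: 313943u ≡ 9 (mod 90569).
Since gcd(313943, 90569) = 1, u ≡ 9·(313943)⁻¹ ≡ 67262 (mod 90569). Smallest non-negative: 67262.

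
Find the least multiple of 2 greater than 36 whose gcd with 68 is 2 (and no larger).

38

68 = 2·34. Any k with gcd(k, 68) = 2 is a multiple of 2, say 2s, with s coprime to 34.
Need s > 36/2, so s ≥ 19. First s ≥ 19 with gcd(s, 34) = 1 is s = 19. Thus k = 2·19 = 38.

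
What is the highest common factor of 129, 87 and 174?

129 = 3 · 43; 87 = 3 · 29; 174 = 2 · 3 · 29
gcd takes min exponent of each prime: 3 = 3

3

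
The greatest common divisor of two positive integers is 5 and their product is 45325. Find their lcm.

9065

gcd·lcm = product, so lcm = 45325/5 = 9065.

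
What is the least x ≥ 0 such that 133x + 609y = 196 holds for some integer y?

Euclid: 609 = 4·133 + 77; 133 = 1·77 + 56; 77 = 1·56 + 21; 56 = 2·21 + 14; 21 = 1·14 + 7; 14 = 2·7 + 0 → gcd = 7; 196 = 7·28.
Back-substitution yields 133·(-32) + 609·(7) = 7, so one solution is x = -32·28 = -896, y = 7·28 = 196.
Solutions in x differ by 609/7 = 87; the one in [0, 87) is -896 mod 87 = 61.

61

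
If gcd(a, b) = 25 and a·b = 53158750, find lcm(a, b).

For any two positive integers, gcd × lcm equals their product. Hence lcm = 53158750 / 25 = 2126350.

2126350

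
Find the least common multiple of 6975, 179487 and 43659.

1251921825

6975 = 3² · 5² · 31; 179487 = 3² · 7² · 11 · 37; 43659 = 3⁴ · 7² · 11
lcm takes max exponent of each prime: 3⁴ · 5² · 7² · 11 · 31 · 37 = 1251921825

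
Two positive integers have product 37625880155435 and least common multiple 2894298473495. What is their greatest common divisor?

13

gcd·lcm = product, so gcd = 37625880155435/2894298473495 = 13.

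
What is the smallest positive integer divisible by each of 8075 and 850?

8075 = 5² · 17 · 19; 850 = 2 · 5² · 17
max exponents: 2 · 5² · 17 · 19 = 16150

16150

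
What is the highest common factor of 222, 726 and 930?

222 = 2 · 3 · 37; 726 = 2 · 3 · 11²; 930 = 2 · 3 · 5 · 31
gcd takes min exponent of each prime: 2 · 3 = 6

6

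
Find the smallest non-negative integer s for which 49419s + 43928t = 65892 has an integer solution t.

4

Reduce mod 43928: 49419s ≡ 65892 (mod 43928). With g = gcd(49419, 43928) = 5491 dividing 65892, divide through: 9s ≡ 12 (mod 8).
Since gcd(9, 8) = 1, s ≡ 12·(9)⁻¹ ≡ 4 (mod 8). Smallest non-negative: 4.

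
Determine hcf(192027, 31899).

Euclid: 192027 = 6·31899 + 633; 31899 = 50·633 + 249; 633 = 2·249 + 135; 249 = 1·135 + 114; 135 = 1·114 + 21; 114 = 5·21 + 9; 21 = 2·9 + 3; 9 = 3·3 + 0. Last nonzero remainder: 3.

3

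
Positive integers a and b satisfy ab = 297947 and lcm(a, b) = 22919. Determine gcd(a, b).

13

From gcd × lcm = ab: gcd = 297947 / 22919 = 13.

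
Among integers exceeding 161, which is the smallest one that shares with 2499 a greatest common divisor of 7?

2499 = 7·357. Any t with gcd(t, 2499) = 7 is a multiple of 7, say 7s, with s coprime to 357.
Need s > 161/7, so s ≥ 24. First s ≥ 24 with gcd(s, 357) = 1 is s = 25. Thus t = 7·25 = 175.

175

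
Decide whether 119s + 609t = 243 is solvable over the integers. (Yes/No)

No

By Bézout, 119s + 609t = 243 has integer solutions iff gcd(119, 609) | 243.
Euclid: 609 = 5·119 + 14; 119 = 8·14 + 7; 14 = 2·7 + 0. gcd = 7; 243 mod 7 = 5. No.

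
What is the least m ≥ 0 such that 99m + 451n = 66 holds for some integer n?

28

gcd(99, 451) = 11 (Euclid: 451 = 4·99 + 55; 99 = 1·55 + 44; 55 = 1·44 + 11; 44 = 4·11 + 0), and 11 | 66.
Extended Euclid: 99·(-9) + 451·(2) = 11. Scale by 6: m₀ = -54.
General solution m = m₀ + 41t; reducing mod 41 gives m = 28 (and n = -6).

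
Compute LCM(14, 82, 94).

14 = 2 · 7; 82 = 2 · 41; 94 = 2 · 47
lcm takes max exponent of each prime: 2 · 7 · 41 · 47 = 26978

26978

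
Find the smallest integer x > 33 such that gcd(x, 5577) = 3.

36

gcd(x, 5577) = 3 forces 3 | x; write x = 3s. Then gcd(3s, 3·1859) = 3·gcd(s, 1859), so need gcd(s, 1859) = 1.
3s > 33 gives s ≥ 12. The least s ≥ 12 coprime to 1859 is 12, so x = 3·12 = 36.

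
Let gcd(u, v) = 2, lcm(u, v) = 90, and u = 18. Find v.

u·v = gcd·lcm = 2·90 = 180, so v = 180/18 = 10.

10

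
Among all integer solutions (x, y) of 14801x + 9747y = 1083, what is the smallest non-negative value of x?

gcd(14801, 9747) = 361 (Euclid: 14801 = 1·9747 + 5054; 9747 = 1·5054 + 4693; 5054 = 1·4693 + 361; 4693 = 13·361 + 0), and 361 | 1083.
Extended Euclid: 14801·(2) + 9747·(-3) = 361. Scale by 3: x₀ = 6.
General solution x = x₀ + 27t; reducing mod 27 gives x = 6 (and y = -9).

6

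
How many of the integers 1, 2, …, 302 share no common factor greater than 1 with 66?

92

Prime factors of 66: 2, 3, 11. Count integers ≤ 302 divisible by none of them.
By inclusion–exclusion: 302 − ⌊302/2⌋ − ⌊302/3⌋ − ⌊302/11⌋ + ⌊302/6⌋ + ⌊302/22⌋ + ⌊302/33⌋ − ⌊302/66⌋ = 92.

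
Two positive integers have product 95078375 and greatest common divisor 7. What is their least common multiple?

13582625

gcd·lcm = product, so lcm = 95078375/7 = 13582625.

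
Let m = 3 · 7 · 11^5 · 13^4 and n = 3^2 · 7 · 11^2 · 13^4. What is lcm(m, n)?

max exponent per prime: 3^2 · 7 · 11^5 · 13^4 = 289785989493

289785989493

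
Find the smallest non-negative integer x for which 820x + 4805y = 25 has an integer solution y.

252

Reduce mod 4805: 820x ≡ 25 (mod 4805). With g = gcd(820, 4805) = 5 dividing 25, divide through: 164x ≡ 5 (mod 961).
Since gcd(164, 961) = 1, x ≡ 5·(164)⁻¹ ≡ 252 (mod 961). Smallest non-negative: 252.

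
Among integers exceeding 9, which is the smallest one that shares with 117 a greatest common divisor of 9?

117 = 9·13. Any x with gcd(x, 117) = 9 is a multiple of 9, say 9s, with s coprime to 13.
Need s > 9/9, so s ≥ 2. First s ≥ 2 with gcd(s, 13) = 1 is s = 2. Thus x = 9·2 = 18.

18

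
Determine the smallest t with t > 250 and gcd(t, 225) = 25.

225 = 25·9. Any t with gcd(t, 225) = 25 is a multiple of 25, say 25s, with s coprime to 9.
Need s > 250/25, so s ≥ 11. First s ≥ 11 with gcd(s, 9) = 1 is s = 11. Thus t = 25·11 = 275.

275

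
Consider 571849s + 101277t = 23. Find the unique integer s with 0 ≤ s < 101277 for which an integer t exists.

81965

gcd(571849, 101277) = 1 (Euclid: 571849 = 5·101277 + 65464; 101277 = 1·65464 + 35813; 65464 = 1·35813 + 29651; 35813 = 1·29651 + 6162; 29651 = 4·6162 + 5003; 6162 = 1·5003 + 1159; 5003 = 4·1159 + 367; 1159 = 3·367 + 58; 367 = 6·58 + 19; 58 = 3·19 + 1; 19 = 19·1 + 0), and 1 | 23.
Extended Euclid: 571849·(-5243) + 101277·(29604) = 1. Scale by 23: s₀ = -120589.
General solution s = s₀ + 101277k; reducing mod 101277 gives s = 81965 (and t = -462806).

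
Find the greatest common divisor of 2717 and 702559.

Euclid: 702559 = 258·2717 + 1573; 2717 = 1·1573 + 1144; 1573 = 1·1144 + 429; 1144 = 2·429 + 286; 429 = 1·286 + 143; 286 = 2·143 + 0. Last nonzero remainder: 143.

143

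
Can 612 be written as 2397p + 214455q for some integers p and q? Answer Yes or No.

gcd(2397, 214455): 214455 = 89·2397 + 1122; 2397 = 2·1122 + 153; 1122 = 7·153 + 51; 153 = 3·51 + 0 → 51
51 divides 612, so a solution exists.

Yes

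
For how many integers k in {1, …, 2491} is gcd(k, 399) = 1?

1348

Prime factors of 399: 3, 7, 19. Count integers ≤ 2491 divisible by none of them.
By inclusion–exclusion: 2491 − ⌊2491/3⌋ − ⌊2491/7⌋ − ⌊2491/19⌋ + ⌊2491/21⌋ + ⌊2491/57⌋ + ⌊2491/133⌋ − ⌊2491/399⌋ = 1348.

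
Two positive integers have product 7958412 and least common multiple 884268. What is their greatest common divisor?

gcd·lcm = product, so gcd = 7958412/884268 = 9.

9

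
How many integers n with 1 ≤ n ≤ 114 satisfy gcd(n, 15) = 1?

61

15 = 3·5. Inclusion–exclusion on these primes:
114 − ⌊114/3⌋ − ⌊114/5⌋ + ⌊114/15⌋ = 61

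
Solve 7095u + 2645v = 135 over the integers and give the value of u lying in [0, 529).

236

gcd(7095, 2645) = 5 (Euclid: 7095 = 2·2645 + 1805; 2645 = 1·1805 + 840; 1805 = 2·840 + 125; 840 = 6·125 + 90; 125 = 1·90 + 35; 90 = 2·35 + 20; 35 = 1·20 + 15; 20 = 1·15 + 5; 15 = 3·5 + 0), and 5 | 135.
Extended Euclid: 7095·(-148) + 2645·(397) = 5. Scale by 27: u₀ = -3996.
General solution u = u₀ + 529t; reducing mod 529 gives u = 236 (and v = -633).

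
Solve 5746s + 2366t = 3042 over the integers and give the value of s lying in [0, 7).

3

Euclid: 5746 = 2·2366 + 1014; 2366 = 2·1014 + 338; 1014 = 3·338 + 0 → gcd = 338; 3042 = 338·9.
Back-substitution yields 5746·(-2) + 2366·(5) = 338, so one solution is s = -2·9 = -18, t = 5·9 = 45.
Solutions in s differ by 2366/338 = 7; the one in [0, 7) is -18 mod 7 = 3.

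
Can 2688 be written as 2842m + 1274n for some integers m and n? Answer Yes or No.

No

gcd(2842, 1274): 2842 = 2·1274 + 294; 1274 = 4·294 + 98; 294 = 3·98 + 0 → 98
98 does not divide 2688, so a solution does not exist.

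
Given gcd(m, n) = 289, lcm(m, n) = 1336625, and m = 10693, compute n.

36125

m·n = gcd·lcm = 289·1336625 = 386284625, so n = 386284625/10693 = 36125.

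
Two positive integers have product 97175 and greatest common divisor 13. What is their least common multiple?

7475

gcd·lcm = product, so lcm = 97175/13 = 7475.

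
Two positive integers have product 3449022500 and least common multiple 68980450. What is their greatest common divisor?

gcd·lcm = product, so gcd = 3449022500/68980450 = 50.

50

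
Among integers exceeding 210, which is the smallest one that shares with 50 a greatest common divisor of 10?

Multiples of 10 above 210: 10·22, 10·23, … . Need the cofactor coprime to 50/10 = 5.
Checking s = 22, 23, … the first with gcd(s, 5) = 1 is s = 22, giving 220.

220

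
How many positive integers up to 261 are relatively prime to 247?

229

Prime factors of 247: 13, 19. Count integers ≤ 261 divisible by none of them.
By inclusion–exclusion: 261 − ⌊261/13⌋ − ⌊261/19⌋ + ⌊261/247⌋ = 229.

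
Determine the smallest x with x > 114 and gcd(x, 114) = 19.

114 = 19·6. Any x with gcd(x, 114) = 19 is a multiple of 19, say 19s, with s coprime to 6.
Need s > 114/19, so s ≥ 7. First s ≥ 7 with gcd(s, 6) = 1 is s = 7. Thus x = 19·7 = 133.

133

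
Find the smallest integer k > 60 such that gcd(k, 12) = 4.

Multiples of 4 above 60: 4·16, 4·17, … . Need the cofactor coprime to 12/4 = 3.
Checking s = 16, 17, … the first with gcd(s, 3) = 1 is s = 16, giving 64.

64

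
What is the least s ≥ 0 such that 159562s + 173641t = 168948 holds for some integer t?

25

gcd(159562, 173641) = 4693 (Euclid: 173641 = 1·159562 + 14079; 159562 = 11·14079 + 4693; 14079 = 3·4693 + 0), and 4693 | 168948.
Extended Euclid: 159562·(12) + 173641·(-11) = 4693. Scale by 36: s₀ = 432.
General solution s = s₀ + 37k; reducing mod 37 gives s = 25 (and t = -22).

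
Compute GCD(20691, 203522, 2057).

121

20691 = 3² · 11² · 19; 203522 = 2 · 11² · 29²; 2057 = 11² · 17
gcd takes min exponent of each prime: 11² = 121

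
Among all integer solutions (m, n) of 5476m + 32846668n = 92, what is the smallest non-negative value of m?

7947742

Reduce mod 32846668: 5476m ≡ 92 (mod 32846668). With g = gcd(5476, 32846668) = 4 dividing 92, divide through: 1369m ≡ 23 (mod 8211667).
Since gcd(1369, 8211667) = 1, m ≡ 23·(1369)⁻¹ ≡ 7947742 (mod 8211667). Smallest non-negative: 7947742.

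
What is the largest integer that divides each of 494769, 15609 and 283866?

gcd(494769, 15609): 494769 = 31·15609 + 10890; 15609 = 1·10890 + 4719; 10890 = 2·4719 + 1452; 4719 = 3·1452 + 363; 1452 = 4·363 + 0 → 363
gcd(363, 283866): 283866 = 782·363 + 0 → 363

363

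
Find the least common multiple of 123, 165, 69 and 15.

123 = 3 · 41; 165 = 3 · 5 · 11; 69 = 3 · 23; 15 = 3 · 5
lcm takes max exponent of each prime: 3 · 5 · 11 · 23 · 41 = 155595

155595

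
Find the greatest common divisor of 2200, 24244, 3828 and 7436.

44

2200 = 2³ · 5² · 11; 24244 = 2² · 11 · 19 · 29; 3828 = 2² · 3 · 11 · 29; 7436 = 2² · 11 · 13²
gcd takes min exponent of each prime: 2² · 11 = 44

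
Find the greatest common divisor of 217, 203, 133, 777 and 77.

gcd(217, 203): 217 = 1·203 + 14; 203 = 14·14 + 7; 14 = 2·7 + 0 → 7
gcd(7, 133): 133 = 19·7 + 0 → 7
gcd(7, 777): 777 = 111·7 + 0 → 7
gcd(7, 77): 77 = 11·7 + 0 → 7

7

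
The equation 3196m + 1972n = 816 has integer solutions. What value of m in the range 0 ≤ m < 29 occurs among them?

gcd(3196, 1972) = 68 (Euclid: 3196 = 1·1972 + 1224; 1972 = 1·1224 + 748; 1224 = 1·748 + 476; 748 = 1·476 + 272; 476 = 1·272 + 204; 272 = 1·204 + 68; 204 = 3·68 + 0), and 68 | 816.
Extended Euclid: 3196·(-8) + 1972·(13) = 68. Scale by 12: m₀ = -96.
General solution m = m₀ + 29t; reducing mod 29 gives m = 20 (and n = -32).

20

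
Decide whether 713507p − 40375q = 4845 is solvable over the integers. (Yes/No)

Yes

gcd(713507, 40375): 713507 = 17·40375 + 27132; 40375 = 1·27132 + 13243; 27132 = 2·13243 + 646; 13243 = 20·646 + 323; 646 = 2·323 + 0 → 323
323 divides 4845, so a solution exists.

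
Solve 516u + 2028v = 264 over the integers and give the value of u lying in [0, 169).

142

Reduce mod 2028: 516u ≡ 264 (mod 2028). With g = gcd(516, 2028) = 12 dividing 264, divide through: 43u ≡ 22 (mod 169).
Since gcd(43, 169) = 1, u ≡ 22·(43)⁻¹ ≡ 142 (mod 169). Smallest non-negative: 142.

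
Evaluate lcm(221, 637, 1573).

1310309

221 = 13 · 17; 637 = 7² · 13; 1573 = 11² · 13
lcm takes max exponent of each prime: 7² · 11² · 13 · 17 = 1310309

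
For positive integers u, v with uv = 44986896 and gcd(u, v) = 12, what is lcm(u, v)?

3748908

Since gcd(u,v)·lcm(u,v) = uv, lcm = 44986896/12 = 3748908.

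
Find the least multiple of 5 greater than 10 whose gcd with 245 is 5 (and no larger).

15

245 = 5·49. Any m with gcd(m, 245) = 5 is a multiple of 5, say 5s, with s coprime to 49.
Need s > 10/5, so s ≥ 3. First s ≥ 3 with gcd(s, 49) = 1 is s = 3. Thus m = 5·3 = 15.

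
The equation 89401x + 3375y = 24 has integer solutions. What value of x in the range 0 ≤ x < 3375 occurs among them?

924

Euclid: 89401 = 26·3375 + 1651; 3375 = 2·1651 + 73; 1651 = 22·73 + 45; 73 = 1·45 + 28; 45 = 1·28 + 17; 28 = 1·17 + 11; 17 = 1·11 + 6; 11 = 1·6 + 5; 6 = 1·5 + 1; 5 = 5·1 + 0 → gcd = 1; 24 = 1·24.
Back-substitution yields 89401·(601) + 3375·(-15920) = 1, so one solution is x = 601·24 = 14424, y = -15920·24 = -382080.
Solutions in x differ by 3375/1 = 3375; the one in [0, 3375) is 14424 mod 3375 = 924.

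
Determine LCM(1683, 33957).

577269

1683 = 3² · 11 · 17; 33957 = 3² · 7³ · 11
max exponents: 3² · 7³ · 11 · 17 = 577269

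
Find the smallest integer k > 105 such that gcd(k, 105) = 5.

gcd(k, 105) = 5 forces 5 | k; write k = 5s. Then gcd(5s, 5·21) = 5·gcd(s, 21), so need gcd(s, 21) = 1.
5s > 105 gives s ≥ 22. The least s ≥ 22 coprime to 21 is 22, so k = 5·22 = 110.

110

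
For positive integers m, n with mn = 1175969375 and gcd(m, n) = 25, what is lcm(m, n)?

For any two positive integers, gcd × lcm equals their product. Hence lcm = 1175969375 / 25 = 47038775.

47038775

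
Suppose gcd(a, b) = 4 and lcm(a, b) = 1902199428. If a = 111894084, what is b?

a·b = gcd·lcm = 4·1902199428 = 7608797712, so b = 7608797712/111894084 = 68.

68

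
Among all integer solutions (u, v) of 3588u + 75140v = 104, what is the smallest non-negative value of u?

Reduce mod 75140: 3588u ≡ 104 (mod 75140). With g = gcd(3588, 75140) = 52 dividing 104, divide through: 69u ≡ 2 (mod 1445).
Since gcd(69, 1445) = 1, u ≡ 2·(69)⁻¹ ≡ 733 (mod 1445). Smallest non-negative: 733.

733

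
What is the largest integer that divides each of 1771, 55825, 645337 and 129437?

gcd(1771, 55825): 55825 = 31·1771 + 924; 1771 = 1·924 + 847; 924 = 1·847 + 77; 847 = 11·77 + 0 → 77
gcd(77, 645337): 645337 = 8381·77 + 0 → 77
gcd(77, 129437): 129437 = 1681·77 + 0 → 77

77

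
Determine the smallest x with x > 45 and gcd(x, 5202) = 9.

Multiples of 9 above 45: 9·6, 9·7, … . Need the cofactor coprime to 5202/9 = 578.
Checking s = 6, 7, … the first with gcd(s, 578) = 1 is s = 7, giving 63.

63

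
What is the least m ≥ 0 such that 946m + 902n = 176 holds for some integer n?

Reduce mod 902: 946m ≡ 176 (mod 902). With g = gcd(946, 902) = 22 dividing 176, divide through: 43m ≡ 8 (mod 41).
Since gcd(43, 41) = 1, m ≡ 8·(43)⁻¹ ≡ 4 (mod 41). Smallest non-negative: 4.

4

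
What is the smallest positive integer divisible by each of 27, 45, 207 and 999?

lcm(27, 45) = 27·45/gcd = 1215/9 = 135
lcm(135, 207) = 135·207/gcd = 27945/9 = 3105
lcm(3105, 999) = 3105·999/gcd = 3101895/27 = 114885

114885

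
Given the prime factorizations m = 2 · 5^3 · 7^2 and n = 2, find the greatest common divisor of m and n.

2

min exponent per shared prime: 2 = 2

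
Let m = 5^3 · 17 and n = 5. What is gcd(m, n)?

min exponent per shared prime: 5 = 5

5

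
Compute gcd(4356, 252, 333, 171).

9

gcd(4356, 252): 4356 = 17·252 + 72; 252 = 3·72 + 36; 72 = 2·36 + 0 → 36
gcd(36, 333): 333 = 9·36 + 9; 36 = 4·9 + 0 → 9
gcd(9, 171): 171 = 19·9 + 0 → 9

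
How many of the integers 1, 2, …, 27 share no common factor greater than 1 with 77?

77 = 7·11. Inclusion–exclusion on these primes:
27 − ⌊27/7⌋ − ⌊27/11⌋ + ⌊27/77⌋ = 22

22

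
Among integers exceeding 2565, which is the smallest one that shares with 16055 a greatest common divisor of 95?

2660

Multiples of 95 above 2565: 95·28, 95·29, … . Need the cofactor coprime to 16055/95 = 169.
Checking s = 28, 29, … the first with gcd(s, 169) = 1 is s = 28, giving 2660.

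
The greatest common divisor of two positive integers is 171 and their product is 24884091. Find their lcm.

145521

For any two positive integers, gcd × lcm equals their product. Hence lcm = 24884091 / 171 = 145521.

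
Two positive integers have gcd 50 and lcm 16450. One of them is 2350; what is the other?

Using ab = gcd(a,b)·lcm(a,b) = 50·16450 = 822500, we get b = 822500/2350 = 350.

350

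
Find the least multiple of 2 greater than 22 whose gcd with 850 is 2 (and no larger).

850 = 2·425. Any t with gcd(t, 850) = 2 is a multiple of 2, say 2s, with s coprime to 425.
Need s > 22/2, so s ≥ 12. First s ≥ 12 with gcd(s, 425) = 1 is s = 12. Thus t = 2·12 = 24.

24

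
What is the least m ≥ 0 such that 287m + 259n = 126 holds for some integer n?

Euclid: 287 = 1·259 + 28; 259 = 9·28 + 7; 28 = 4·7 + 0 → gcd = 7; 126 = 7·18.
Back-substitution yields 287·(-9) + 259·(10) = 7, so one solution is m = -9·18 = -162, n = 10·18 = 180.
Solutions in m differ by 259/7 = 37; the one in [0, 37) is -162 mod 37 = 23.

23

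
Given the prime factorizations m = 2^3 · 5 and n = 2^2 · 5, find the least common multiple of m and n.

40

max exponent per prime: 2^3 · 5 = 40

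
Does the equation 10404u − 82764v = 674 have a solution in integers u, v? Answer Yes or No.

gcd(10404, 82764): 82764 = 7·10404 + 9936; 10404 = 1·9936 + 468; 9936 = 21·468 + 108; 468 = 4·108 + 36; 108 = 3·36 + 0 → 36
36 does not divide 674, so a solution does not exist.

No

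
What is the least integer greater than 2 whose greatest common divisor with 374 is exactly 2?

4

Multiples of 2 above 2: 2·2, 2·3, … . Need the cofactor coprime to 374/2 = 187.
Checking s = 2, 3, … the first with gcd(s, 187) = 1 is s = 2, giving 4.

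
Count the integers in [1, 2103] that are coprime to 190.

190 = 2·5·19. Inclusion–exclusion on these primes:
2103 − ⌊2103/2⌋ − ⌊2103/5⌋ − ⌊2103/19⌋ + ⌊2103/10⌋ + ⌊2103/38⌋ + ⌊2103/95⌋ − ⌊2103/190⌋ = 798

798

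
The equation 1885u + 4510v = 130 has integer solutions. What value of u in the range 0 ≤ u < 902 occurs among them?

Euclid: 4510 = 2·1885 + 740; 1885 = 2·740 + 405; 740 = 1·405 + 335; 405 = 1·335 + 70; 335 = 4·70 + 55; 70 = 1·55 + 15; 55 = 3·15 + 10; 15 = 1·10 + 5; 10 = 2·5 + 0 → gcd = 5; 130 = 5·26.
Back-substitution yields 1885·(323) + 4510·(-135) = 5, so one solution is u = 323·26 = 8398, v = -135·26 = -3510.
Solutions in u differ by 4510/5 = 902; the one in [0, 902) is 8398 mod 902 = 280.

280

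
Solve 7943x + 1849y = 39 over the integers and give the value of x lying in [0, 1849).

gcd(7943, 1849) = 1 (Euclid: 7943 = 4·1849 + 547; 1849 = 3·547 + 208; 547 = 2·208 + 131; 208 = 1·131 + 77; 131 = 1·77 + 54; 77 = 1·54 + 23; 54 = 2·23 + 8; 23 = 2·8 + 7; 8 = 1·7 + 1; 7 = 7·1 + 0), and 1 | 39.
Extended Euclid: 7943·(240) + 1849·(-1031) = 1. Scale by 39: x₀ = 9360.
General solution x = x₀ + 1849t; reducing mod 1849 gives x = 115 (and y = -494).

115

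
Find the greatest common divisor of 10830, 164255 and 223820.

1805

gcd(10830, 164255): 164255 = 15·10830 + 1805; 10830 = 6·1805 + 0 → 1805
gcd(1805, 223820): 223820 = 124·1805 + 0 → 1805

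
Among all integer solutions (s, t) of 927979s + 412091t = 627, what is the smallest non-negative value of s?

gcd(927979, 412091) = 19 (Euclid: 927979 = 2·412091 + 103797; 412091 = 3·103797 + 100700; 103797 = 1·100700 + 3097; 100700 = 32·3097 + 1596; 3097 = 1·1596 + 1501; 1596 = 1·1501 + 95; 1501 = 15·95 + 76; 95 = 1·76 + 19; 76 = 4·19 + 0), and 19 | 627.
Extended Euclid: 927979·(-4391) + 412091·(9888) = 19. Scale by 33: s₀ = -144903.
General solution s = s₀ + 21689k; reducing mod 21689 gives s = 6920 (and t = -15583).

6920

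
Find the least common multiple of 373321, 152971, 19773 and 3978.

373321 = 13² · 47²; 152971 = 7 · 13 · 41²; 19773 = 3² · 13³; 3978 = 2 · 3² · 13 · 17
lcm takes max exponent of each prime: 2 · 3² · 7 · 13³ · 17 · 41² · 47² = 17474829727446

17474829727446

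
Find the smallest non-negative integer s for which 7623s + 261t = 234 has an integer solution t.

14

Euclid: 7623 = 29·261 + 54; 261 = 4·54 + 45; 54 = 1·45 + 9; 45 = 5·9 + 0 → gcd = 9; 234 = 9·26.
Back-substitution yields 7623·(5) + 261·(-146) = 9, so one solution is s = 5·26 = 130, t = -146·26 = -3796.
Solutions in s differ by 261/9 = 29; the one in [0, 29) is 130 mod 29 = 14.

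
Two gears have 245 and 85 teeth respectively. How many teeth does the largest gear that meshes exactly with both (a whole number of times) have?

Euclid: 245 = 2·85 + 75; 85 = 1·75 + 10; 75 = 7·10 + 5; 10 = 2·5 + 0. Last nonzero remainder: 5.

5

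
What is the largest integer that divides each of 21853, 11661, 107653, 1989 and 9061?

13

21853 = 13 · 41²; 11661 = 3 · 13² · 23; 107653 = 7² · 13³; 1989 = 3² · 13 · 17; 9061 = 13 · 17 · 41
gcd takes min exponent of each prime: 13 = 13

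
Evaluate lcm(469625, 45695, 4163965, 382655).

4293349906561625

lcm(469625, 45695) = 469625·45695/gcd = 21459514375/65 = 330146375
lcm(330146375, 4163965) = 330146375·4163965/gcd = 1374717950376875/65 = 21149506928875
lcm(21149506928875, 382655) = 21149506928875·382655/gcd = 8092964573868663125/1885 = 4293349906561625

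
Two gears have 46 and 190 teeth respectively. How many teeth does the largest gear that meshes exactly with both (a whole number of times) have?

2

Euclid: 190 = 4·46 + 6; 46 = 7·6 + 4; 6 = 1·4 + 2; 4 = 2·2 + 0. Last nonzero remainder: 2.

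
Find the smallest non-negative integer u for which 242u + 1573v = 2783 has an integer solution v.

gcd(242, 1573) = 121 (Euclid: 1573 = 6·242 + 121; 242 = 2·121 + 0), and 121 | 2783.
Extended Euclid: 242·(-6) + 1573·(1) = 121. Scale by 23: u₀ = -138.
General solution u = u₀ + 13t; reducing mod 13 gives u = 5 (and v = 1).

5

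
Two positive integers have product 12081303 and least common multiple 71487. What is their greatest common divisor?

From gcd × lcm = mn: gcd = 12081303 / 71487 = 169.

169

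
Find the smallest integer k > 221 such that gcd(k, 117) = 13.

117 = 13·9. Any k with gcd(k, 117) = 13 is a multiple of 13, say 13s, with s coprime to 9.
Need s > 221/13, so s ≥ 18. First s ≥ 18 with gcd(s, 9) = 1 is s = 19. Thus k = 13·19 = 247.

247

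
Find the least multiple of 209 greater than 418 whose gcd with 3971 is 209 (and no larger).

gcd(x, 3971) = 209 forces 209 | x; write x = 209s. Then gcd(209s, 209·19) = 209·gcd(s, 19), so need gcd(s, 19) = 1.
209s > 418 gives s ≥ 3. The least s ≥ 3 coprime to 19 is 3, so x = 209·3 = 627.

627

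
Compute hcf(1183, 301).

Euclid: 1183 = 3·301 + 280; 301 = 1·280 + 21; 280 = 13·21 + 7; 21 = 3·7 + 0. Last nonzero remainder: 7.

7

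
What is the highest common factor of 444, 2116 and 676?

444 = 2² · 3 · 37; 2116 = 2² · 23²; 676 = 2² · 13²
gcd takes min exponent of each prime: 2² = 4

4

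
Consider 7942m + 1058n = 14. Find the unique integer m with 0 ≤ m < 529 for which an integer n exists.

2

gcd(7942, 1058) = 2 (Euclid: 7942 = 7·1058 + 536; 1058 = 1·536 + 522; 536 = 1·522 + 14; 522 = 37·14 + 4; 14 = 3·4 + 2; 4 = 2·2 + 0), and 2 | 14.
Extended Euclid: 7942·(227) + 1058·(-1704) = 2. Scale by 7: m₀ = 1589.
General solution m = m₀ + 529t; reducing mod 529 gives m = 2 (and n = -15).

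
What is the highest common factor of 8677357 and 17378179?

4693

Euclid: 17378179 = 2·8677357 + 23465; 8677357 = 369·23465 + 18772; 23465 = 1·18772 + 4693; 18772 = 4·4693 + 0. Last nonzero remainder: 4693.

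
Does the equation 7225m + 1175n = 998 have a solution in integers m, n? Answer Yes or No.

No

By Bézout, 7225m + 1175n = 998 has integer solutions iff gcd(7225, 1175) | 998.
Euclid: 7225 = 6·1175 + 175; 1175 = 6·175 + 125; 175 = 1·125 + 50; 125 = 2·50 + 25; 50 = 2·25 + 0. gcd = 25; 998 mod 25 = 23. No.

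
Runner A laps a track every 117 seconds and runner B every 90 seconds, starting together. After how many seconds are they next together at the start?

1170

gcd first: 117 = 1·90 + 27; 90 = 3·27 + 9; 27 = 3·9 + 0 → gcd = 9
lcm = 117·90/gcd = 10530/9 = 1170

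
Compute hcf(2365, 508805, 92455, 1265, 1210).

55

gcd(2365, 508805): 508805 = 215·2365 + 330; 2365 = 7·330 + 55; 330 = 6·55 + 0 → 55
gcd(55, 92455): 92455 = 1681·55 + 0 → 55
gcd(55, 1265): 1265 = 23·55 + 0 → 55
gcd(55, 1210): 1210 = 22·55 + 0 → 55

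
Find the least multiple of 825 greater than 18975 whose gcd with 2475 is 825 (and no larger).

20625

2475 = 825·3. Any t with gcd(t, 2475) = 825 is a multiple of 825, say 825s, with s coprime to 3.
Need s > 18975/825, so s ≥ 24. First s ≥ 24 with gcd(s, 3) = 1 is s = 25. Thus t = 825·25 = 20625.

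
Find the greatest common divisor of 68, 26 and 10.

2

68 = 2² · 17; 26 = 2 · 13; 10 = 2 · 5
gcd takes min exponent of each prime: 2 = 2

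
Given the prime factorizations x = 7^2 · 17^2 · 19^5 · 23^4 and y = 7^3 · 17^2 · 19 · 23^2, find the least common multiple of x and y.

68686488086213893

max exponent per prime: 7^3 · 17^2 · 19^5 · 23^4 = 68686488086213893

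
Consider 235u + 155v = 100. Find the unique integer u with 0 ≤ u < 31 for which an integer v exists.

gcd(235, 155) = 5 (Euclid: 235 = 1·155 + 80; 155 = 1·80 + 75; 80 = 1·75 + 5; 75 = 15·5 + 0), and 5 | 100.
Extended Euclid: 235·(2) + 155·(-3) = 5. Scale by 20: u₀ = 40.
General solution u = u₀ + 31t; reducing mod 31 gives u = 9 (and v = -13).

9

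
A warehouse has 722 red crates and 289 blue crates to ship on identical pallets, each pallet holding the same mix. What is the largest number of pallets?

Euclid: 722 = 2·289 + 144; 289 = 2·144 + 1; 144 = 144·1 + 0. Last nonzero remainder: 1.

1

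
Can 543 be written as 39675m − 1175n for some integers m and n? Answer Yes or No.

No

By Bézout, 39675m − 1175n = 543 has integer solutions iff gcd(39675, 1175) | 543.
Euclid: 39675 = 33·1175 + 900; 1175 = 1·900 + 275; 900 = 3·275 + 75; 275 = 3·75 + 50; 75 = 1·50 + 25; 50 = 2·25 + 0. gcd = 25; 543 mod 25 = 18. No.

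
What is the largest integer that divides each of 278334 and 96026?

278334 = 2 · 3² · 7 · 47²
96026 = 2 · 7 · 19³
Common: 2 · 7 = 14

14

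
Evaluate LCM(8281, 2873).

140777

8281 = 7² · 13²; 2873 = 13² · 17
max exponents: 7² · 13² · 17 = 140777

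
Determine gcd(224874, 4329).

224874 = 2 · 3² · 13 · 31²
4329 = 3² · 13 · 37
Common: 3² · 13 = 117

117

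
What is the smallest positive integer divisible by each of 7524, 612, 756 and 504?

lcm(7524, 612) = 7524·612/gcd = 4604688/36 = 127908
lcm(127908, 756) = 127908·756/gcd = 96698448/36 = 2686068
lcm(2686068, 504) = 2686068·504/gcd = 1353778272/252 = 5372136

5372136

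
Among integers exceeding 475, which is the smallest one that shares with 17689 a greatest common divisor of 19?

494

17689 = 19·931. Any m with gcd(m, 17689) = 19 is a multiple of 19, say 19s, with s coprime to 931.
Need s > 475/19, so s ≥ 26. First s ≥ 26 with gcd(s, 931) = 1 is s = 26. Thus m = 19·26 = 494.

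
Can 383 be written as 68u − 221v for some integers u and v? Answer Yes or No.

By Bézout, 68u − 221v = 383 has integer solutions iff gcd(68, 221) | 383.
Euclid: 221 = 3·68 + 17; 68 = 4·17 + 0. gcd = 17; 383 mod 17 = 9. No.

No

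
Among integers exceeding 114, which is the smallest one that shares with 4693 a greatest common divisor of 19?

Multiples of 19 above 114: 19·7, 19·8, … . Need the cofactor coprime to 4693/19 = 247.
Checking s = 7, 8, … the first with gcd(s, 247) = 1 is s = 7, giving 133.

133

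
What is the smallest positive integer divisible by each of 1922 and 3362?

3230882

gcd first: 3362 = 1·1922 + 1440; 1922 = 1·1440 + 482; 1440 = 2·482 + 476; 482 = 1·476 + 6; 476 = 79·6 + 2; 6 = 3·2 + 0 → gcd = 2
lcm = 1922·3362/gcd = 6461764/2 = 3230882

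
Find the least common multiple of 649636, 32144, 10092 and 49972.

649636 = 2² · 13² · 31²; 32144 = 2⁴ · 7² · 41; 10092 = 2² · 3 · 29²; 49972 = 2² · 13 · 31²
lcm takes max exponent of each prime: 2⁴ · 3 · 7² · 13² · 29² · 31² · 41 = 13171258162608

13171258162608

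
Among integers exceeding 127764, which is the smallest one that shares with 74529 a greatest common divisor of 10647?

138411

74529 = 10647·7. Any x with gcd(x, 74529) = 10647 is a multiple of 10647, say 10647s, with s coprime to 7.
Need s > 127764/10647, so s ≥ 13. First s ≥ 13 with gcd(s, 7) = 1 is s = 13. Thus x = 10647·13 = 138411.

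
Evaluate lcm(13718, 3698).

13718 = 2 · 19³; 3698 = 2 · 43²
max exponents: 2 · 19³ · 43² = 25364582

25364582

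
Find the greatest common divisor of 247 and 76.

19

Euclid: 247 = 3·76 + 19; 76 = 4·19 + 0. Last nonzero remainder: 19.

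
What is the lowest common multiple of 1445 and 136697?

gcd first: 136697 = 94·1445 + 867; 1445 = 1·867 + 578; 867 = 1·578 + 289; 578 = 2·289 + 0 → gcd = 289
lcm = 1445·136697/gcd = 197527165/289 = 683485

683485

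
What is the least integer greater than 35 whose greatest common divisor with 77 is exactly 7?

42

gcd(m, 77) = 7 forces 7 | m; write m = 7s. Then gcd(7s, 7·11) = 7·gcd(s, 11), so need gcd(s, 11) = 1.
7s > 35 gives s ≥ 6. The least s ≥ 6 coprime to 11 is 6, so m = 7·6 = 42.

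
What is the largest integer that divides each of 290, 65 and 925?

gcd(290, 65): 290 = 4·65 + 30; 65 = 2·30 + 5; 30 = 6·5 + 0 → 5
gcd(5, 925): 925 = 185·5 + 0 → 5

5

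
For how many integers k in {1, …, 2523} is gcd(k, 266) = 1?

266 = 2·7·19. Inclusion–exclusion on these primes:
2523 − ⌊2523/2⌋ − ⌊2523/7⌋ − ⌊2523/19⌋ + ⌊2523/14⌋ + ⌊2523/38⌋ + ⌊2523/133⌋ − ⌊2523/266⌋ = 1025

1025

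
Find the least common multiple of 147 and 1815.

gcd first: 1815 = 12·147 + 51; 147 = 2·51 + 45; 51 = 1·45 + 6; 45 = 7·6 + 3; 6 = 2·3 + 0 → gcd = 3
lcm = 147·1815/gcd = 266805/3 = 88935

88935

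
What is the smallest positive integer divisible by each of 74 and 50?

74 = 2 · 37; 50 = 2 · 5²
max exponents: 2 · 5² · 37 = 1850

1850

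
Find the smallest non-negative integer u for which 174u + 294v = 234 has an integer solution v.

25

Reduce mod 294: 174u ≡ 234 (mod 294). With g = gcd(174, 294) = 6 dividing 234, divide through: 29u ≡ 39 (mod 49).
Since gcd(29, 49) = 1, u ≡ 39·(29)⁻¹ ≡ 25 (mod 49). Smallest non-negative: 25.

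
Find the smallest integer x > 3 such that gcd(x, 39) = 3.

6

gcd(x, 39) = 3 forces 3 | x; write x = 3s. Then gcd(3s, 3·13) = 3·gcd(s, 13), so need gcd(s, 13) = 1.
3s > 3 gives s ≥ 2. The least s ≥ 2 coprime to 13 is 2, so x = 3·2 = 6.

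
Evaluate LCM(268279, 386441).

9424909549

gcd first: 386441 = 1·268279 + 118162; 268279 = 2·118162 + 31955; 118162 = 3·31955 + 22297; 31955 = 1·22297 + 9658; 22297 = 2·9658 + 2981; 9658 = 3·2981 + 715; 2981 = 4·715 + 121; 715 = 5·121 + 110; 121 = 1·110 + 11; 110 = 10·11 + 0 → gcd = 11
lcm = 268279·386441/gcd = 103674005039/11 = 9424909549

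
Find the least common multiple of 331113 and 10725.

1183728975

331113 = 3 · 19 · 37 · 157; 10725 = 3 · 5² · 11 · 13
max exponents: 3 · 5² · 11 · 13 · 19 · 37 · 157 = 1183728975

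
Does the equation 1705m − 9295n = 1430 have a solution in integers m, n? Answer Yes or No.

By Bézout, 1705m − 9295n = 1430 has integer solutions iff gcd(1705, 9295) | 1430.
Euclid: 9295 = 5·1705 + 770; 1705 = 2·770 + 165; 770 = 4·165 + 110; 165 = 1·110 + 55; 110 = 2·55 + 0. gcd = 55; 1430 mod 55 = 0. Yes.

Yes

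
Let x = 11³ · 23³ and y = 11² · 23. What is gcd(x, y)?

2783

min exponent per shared prime: 11² · 23 = 2783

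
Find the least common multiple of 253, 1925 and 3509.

253 = 11 · 23; 1925 = 5² · 7 · 11; 3509 = 11² · 29
lcm takes max exponent of each prime: 5² · 7 · 11² · 23 · 29 = 14123725

14123725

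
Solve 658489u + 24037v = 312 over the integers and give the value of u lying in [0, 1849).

Euclid: 658489 = 27·24037 + 9490; 24037 = 2·9490 + 5057; 9490 = 1·5057 + 4433; 5057 = 1·4433 + 624; 4433 = 7·624 + 65; 624 = 9·65 + 39; 65 = 1·39 + 26; 39 = 1·26 + 13; 26 = 2·13 + 0 → gcd = 13; 312 = 13·24.
Back-substitution yields 658489·(-732) + 24037·(20053) = 13, so one solution is u = -732·24 = -17568, v = 20053·24 = 481272.
Solutions in u differ by 24037/13 = 1849; the one in [0, 1849) is -17568 mod 1849 = 922.

922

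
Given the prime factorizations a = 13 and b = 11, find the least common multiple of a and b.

max exponent per prime: 11 · 13 = 143

143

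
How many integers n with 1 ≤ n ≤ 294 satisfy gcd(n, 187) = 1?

252

187 = 11·17. Inclusion–exclusion on these primes:
294 − ⌊294/11⌋ − ⌊294/17⌋ + ⌊294/187⌋ = 252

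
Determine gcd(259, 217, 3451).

7

259 = 7 · 37; 217 = 7 · 31; 3451 = 7 · 17 · 29
gcd takes min exponent of each prime: 7 = 7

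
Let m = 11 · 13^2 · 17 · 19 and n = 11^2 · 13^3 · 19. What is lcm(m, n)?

85865351

max exponent per prime: 11^2 · 13^3 · 17 · 19 = 85865351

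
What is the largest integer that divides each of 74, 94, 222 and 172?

gcd(74, 94): 94 = 1·74 + 20; 74 = 3·20 + 14; 20 = 1·14 + 6; 14 = 2·6 + 2; 6 = 3·2 + 0 → 2
gcd(2, 222): 222 = 111·2 + 0 → 2
gcd(2, 172): 172 = 86·2 + 0 → 2

2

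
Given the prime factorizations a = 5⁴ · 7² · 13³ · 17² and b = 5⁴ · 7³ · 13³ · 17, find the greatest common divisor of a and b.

1143813125

min exponent per shared prime: 5⁴ · 7² · 13³ · 17 = 1143813125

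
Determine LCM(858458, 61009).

858458 = 2 · 19² · 29 · 41; 61009 = 13² · 19²
max exponents: 2 · 13² · 19² · 29 · 41 = 145079402

145079402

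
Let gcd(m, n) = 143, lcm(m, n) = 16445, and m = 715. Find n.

3289

m·n = gcd·lcm = 143·16445 = 2351635, so n = 2351635/715 = 3289.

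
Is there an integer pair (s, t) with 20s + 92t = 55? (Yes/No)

No

gcd(20, 92): 92 = 4·20 + 12; 20 = 1·12 + 8; 12 = 1·8 + 4; 8 = 2·4 + 0 → 4
4 does not divide 55, so a solution does not exist.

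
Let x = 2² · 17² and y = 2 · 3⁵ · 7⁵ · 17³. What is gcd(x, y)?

min exponent per shared prime: 2 · 17² = 578

578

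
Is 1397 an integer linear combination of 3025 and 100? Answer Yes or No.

No

By Bézout, 3025u + 100v = 1397 has integer solutions iff gcd(3025, 100) | 1397.
Euclid: 3025 = 30·100 + 25; 100 = 4·25 + 0. gcd = 25; 1397 mod 25 = 22. No.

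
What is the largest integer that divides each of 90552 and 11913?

90552 = 2³ · 3 · 7³ · 11
11913 = 3 · 11 · 19²
Common: 3 · 11 = 33

33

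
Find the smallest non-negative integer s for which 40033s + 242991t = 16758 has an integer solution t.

Reduce mod 242991: 40033s ≡ 16758 (mod 242991). With g = gcd(40033, 242991) = 931 dividing 16758, divide through: 43s ≡ 18 (mod 261).
Since gcd(43, 261) = 1, s ≡ 18·(43)⁻¹ ≡ 225 (mod 261). Smallest non-negative: 225.

225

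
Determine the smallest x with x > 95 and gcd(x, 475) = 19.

gcd(x, 475) = 19 forces 19 | x; write x = 19s. Then gcd(19s, 19·25) = 19·gcd(s, 25), so need gcd(s, 25) = 1.
19s > 95 gives s ≥ 6. The least s ≥ 6 coprime to 25 is 6, so x = 19·6 = 114.

114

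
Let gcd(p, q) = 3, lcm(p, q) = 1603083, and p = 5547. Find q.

867

Using pq = gcd(p,q)·lcm(p,q) = 3·1603083 = 4809249, we get q = 4809249/5547 = 867.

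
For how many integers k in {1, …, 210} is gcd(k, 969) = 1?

969 = 3·17·19. Inclusion–exclusion on these primes:
210 − ⌊210/3⌋ − ⌊210/17⌋ − ⌊210/19⌋ + ⌊210/51⌋ + ⌊210/57⌋ + ⌊210/323⌋ − ⌊210/969⌋ = 124

124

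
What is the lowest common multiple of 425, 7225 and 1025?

296225

lcm(425, 7225) = 425·7225/gcd = 3070625/425 = 7225
lcm(7225, 1025) = 7225·1025/gcd = 7405625/25 = 296225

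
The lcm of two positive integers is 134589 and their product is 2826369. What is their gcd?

21

gcd·lcm = product, so gcd = 2826369/134589 = 21.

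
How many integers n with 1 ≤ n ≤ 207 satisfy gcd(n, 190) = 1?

79

190 = 2·5·19. Inclusion–exclusion on these primes:
207 − ⌊207/2⌋ − ⌊207/5⌋ − ⌊207/19⌋ + ⌊207/10⌋ + ⌊207/38⌋ + ⌊207/95⌋ − ⌊207/190⌋ = 79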